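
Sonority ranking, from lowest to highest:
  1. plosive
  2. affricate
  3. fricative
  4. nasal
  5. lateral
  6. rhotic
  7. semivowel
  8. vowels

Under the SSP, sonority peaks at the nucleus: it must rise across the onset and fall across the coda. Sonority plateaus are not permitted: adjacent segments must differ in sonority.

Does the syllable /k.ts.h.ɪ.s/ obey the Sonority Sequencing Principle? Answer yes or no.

Onset: /k/ is a plosive (sonority 1), /ts/ is an affricate (sonority 2), /h/ is a fricative (sonority 3); then the nucleus /ɪ/ (sonority 8).
Onset profile 1-2-3-8 — rises to the nucleus.
Coda: /s/ is a fricative (sonority 3).
Coda profile 8-3 — falls from the nucleus.

yes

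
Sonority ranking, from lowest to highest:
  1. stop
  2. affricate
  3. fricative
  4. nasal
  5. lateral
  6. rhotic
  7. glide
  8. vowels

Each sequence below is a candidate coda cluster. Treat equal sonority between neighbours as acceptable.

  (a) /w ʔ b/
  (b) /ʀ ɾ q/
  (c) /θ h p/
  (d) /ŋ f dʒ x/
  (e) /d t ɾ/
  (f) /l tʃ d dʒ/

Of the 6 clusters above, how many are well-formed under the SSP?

(a) sonority 7-1-1: well-formed.
(b) sonority 6-6-1: well-formed.
(c) sonority 3-3-1: well-formed.
(d) sonority 4-3-2-3: ill-formed.
(e) sonority 1-1-6: ill-formed.
(f) sonority 5-2-1-2: ill-formed.

3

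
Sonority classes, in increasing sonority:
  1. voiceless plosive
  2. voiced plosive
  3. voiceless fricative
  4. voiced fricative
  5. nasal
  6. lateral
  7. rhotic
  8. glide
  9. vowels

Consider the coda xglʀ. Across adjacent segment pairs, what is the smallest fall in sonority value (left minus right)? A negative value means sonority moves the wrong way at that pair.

/x/ — voiceless fricative, sonority 3.
/g/ — voiced plosive, sonority 2.
/l/ — lateral, sonority 6.
/ʀ/ — rhotic, sonority 7.
/x/→/g/: change +1.
/g/→/l/: change -4.
/l/→/ʀ/: change -1.
Minimum = -4.

-4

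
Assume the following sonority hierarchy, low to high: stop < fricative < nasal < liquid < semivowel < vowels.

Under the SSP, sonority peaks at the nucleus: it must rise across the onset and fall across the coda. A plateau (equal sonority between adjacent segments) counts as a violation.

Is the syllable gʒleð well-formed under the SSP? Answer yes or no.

yes

Onset: /g/ is a stop (sonority 1), /ʒ/ is a fricative (sonority 2), /l/ is a liquid (sonority 4); then the nucleus /e/ (sonority 6).
Onset profile 1-2-4-6 — rises to the nucleus.
Coda: /ð/ is a fricative (sonority 2).
Coda profile 6-2 — falls from the nucleus.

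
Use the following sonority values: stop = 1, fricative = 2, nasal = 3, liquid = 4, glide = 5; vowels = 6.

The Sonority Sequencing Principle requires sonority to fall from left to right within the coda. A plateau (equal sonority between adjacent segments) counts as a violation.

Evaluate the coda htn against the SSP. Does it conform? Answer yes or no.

no

/h/ — fricative, sonority 2.
/t/ — stop, sonority 1.
/n/ — nasal, sonority 3.
The profile is 2-1-3. Between /t/ (1) and /n/ (3) sonority does not fall, so the cluster violates the SSP.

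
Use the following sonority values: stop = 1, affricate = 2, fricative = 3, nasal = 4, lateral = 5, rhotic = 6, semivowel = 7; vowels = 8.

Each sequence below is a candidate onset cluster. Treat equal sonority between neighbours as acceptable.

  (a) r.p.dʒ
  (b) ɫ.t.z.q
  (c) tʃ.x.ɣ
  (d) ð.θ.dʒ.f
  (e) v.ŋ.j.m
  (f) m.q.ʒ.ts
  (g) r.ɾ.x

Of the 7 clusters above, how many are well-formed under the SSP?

1

(a) 6-1-2 → violates
(b) 5-1-3-1 → violates
(c) 2-3-3 → obeys
(d) 3-3-2-3 → violates
(e) 3-4-7-4 → violates
(f) 4-1-3-2 → violates
(g) 6-6-3 → violates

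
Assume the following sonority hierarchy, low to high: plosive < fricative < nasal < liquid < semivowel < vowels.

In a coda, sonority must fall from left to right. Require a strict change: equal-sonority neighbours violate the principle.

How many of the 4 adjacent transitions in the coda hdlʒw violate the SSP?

/h/ is a fricative (sonority 2).
/d/ is a plosive (sonority 1).
/l/ is a liquid (sonority 4).
/ʒ/ is a fricative (sonority 2).
/w/ is a semivowel (sonority 5).
/h/→/d/: 2→1 (falls) — ok.
/d/→/l/: 1→4 (does not fall) — violation.
/l/→/ʒ/: 4→2 (falls) — ok.
/ʒ/→/w/: 2→5 (does not fall) — violation.

2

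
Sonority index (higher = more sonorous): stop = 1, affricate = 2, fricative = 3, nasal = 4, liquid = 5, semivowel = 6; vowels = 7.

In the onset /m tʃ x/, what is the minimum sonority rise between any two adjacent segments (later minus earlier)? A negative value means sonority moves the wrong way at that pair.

/m/: nasal = 4.
/tʃ/: affricate = 2.
/x/: fricative = 3.
/m/→/tʃ/: change -2.
/tʃ/→/x/: change +1.
Minimum = -2.

-2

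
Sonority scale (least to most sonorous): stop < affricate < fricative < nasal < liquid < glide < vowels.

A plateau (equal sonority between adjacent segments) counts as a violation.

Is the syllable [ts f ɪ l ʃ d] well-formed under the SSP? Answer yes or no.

yes

Onset: /ts/ is an affricate (sonority 2), /f/ is a fricative (sonority 3); then the nucleus /ɪ/ (sonority 7).
Onset profile 2-3-7 — rises to the nucleus.
Coda: /l/ is a liquid (sonority 5), /ʃ/ is a fricative (sonority 3), /d/ is a stop (sonority 1).
Coda profile 7-5-3-1 — falls from the nucleus.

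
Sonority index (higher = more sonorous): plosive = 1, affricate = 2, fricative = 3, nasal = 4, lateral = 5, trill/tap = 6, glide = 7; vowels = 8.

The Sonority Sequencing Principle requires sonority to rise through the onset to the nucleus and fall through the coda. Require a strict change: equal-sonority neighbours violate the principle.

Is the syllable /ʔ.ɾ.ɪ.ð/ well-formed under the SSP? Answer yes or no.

Onset: /ʔ/ is a plosive (sonority 1), /ɾ/ is a trill/tap (sonority 6); then the nucleus /ɪ/ (sonority 8).
Onset profile 1-6-8 — rises to the nucleus.
Coda: /ð/ is a fricative (sonority 3).
Coda profile 8-3 — falls from the nucleus.

yes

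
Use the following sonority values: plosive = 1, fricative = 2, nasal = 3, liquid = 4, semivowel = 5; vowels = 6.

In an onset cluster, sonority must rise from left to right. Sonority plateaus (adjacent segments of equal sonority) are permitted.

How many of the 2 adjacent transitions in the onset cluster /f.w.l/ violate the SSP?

1

/f/ — fricative, sonority 2.
/w/ — semivowel, sonority 5.
/l/ — liquid, sonority 4.
/f/→/w/: 2→5 (rises) — ok.
/w/→/l/: 5→4 (does not rise) — violation.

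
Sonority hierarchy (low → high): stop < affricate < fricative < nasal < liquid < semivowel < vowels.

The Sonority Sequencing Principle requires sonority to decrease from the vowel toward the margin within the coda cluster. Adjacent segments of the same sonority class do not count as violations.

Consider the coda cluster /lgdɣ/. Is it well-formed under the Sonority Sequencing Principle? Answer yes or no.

/l/: liquid = 5.
/g/: stop = 1.
/d/: stop = 1.
/ɣ/: fricative = 3.
The profile is 5-1-1-3. Between /d/ (1) and /ɣ/ (3) sonority does not fall, so the cluster violates the SSP.

no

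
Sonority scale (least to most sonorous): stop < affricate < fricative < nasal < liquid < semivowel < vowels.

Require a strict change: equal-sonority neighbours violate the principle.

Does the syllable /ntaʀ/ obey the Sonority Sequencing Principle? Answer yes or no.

no

Onset: /n/ is a nasal (sonority 4), /t/ is a stop (sonority 1); then the nucleus /a/ (sonority 7).
Onset profile 4-1-7 — does not strictly rise throughout.
Coda: /ʀ/ is a liquid (sonority 5).
Coda profile 7-5 — falls from the nucleus.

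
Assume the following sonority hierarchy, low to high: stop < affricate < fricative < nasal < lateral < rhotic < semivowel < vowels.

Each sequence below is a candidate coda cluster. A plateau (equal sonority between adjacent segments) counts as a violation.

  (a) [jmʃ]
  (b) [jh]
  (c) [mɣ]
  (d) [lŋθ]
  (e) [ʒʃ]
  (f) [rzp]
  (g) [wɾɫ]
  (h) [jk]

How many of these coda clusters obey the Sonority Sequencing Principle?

7

(a) sonority 7-4-3: well-formed.
(b) sonority 7-3: well-formed.
(c) sonority 4-3: well-formed.
(d) sonority 5-4-3: well-formed.
(e) sonority 3-3: ill-formed.
(f) sonority 6-3-1: well-formed.
(g) sonority 7-6-5: well-formed.
(h) sonority 7-1: well-formed.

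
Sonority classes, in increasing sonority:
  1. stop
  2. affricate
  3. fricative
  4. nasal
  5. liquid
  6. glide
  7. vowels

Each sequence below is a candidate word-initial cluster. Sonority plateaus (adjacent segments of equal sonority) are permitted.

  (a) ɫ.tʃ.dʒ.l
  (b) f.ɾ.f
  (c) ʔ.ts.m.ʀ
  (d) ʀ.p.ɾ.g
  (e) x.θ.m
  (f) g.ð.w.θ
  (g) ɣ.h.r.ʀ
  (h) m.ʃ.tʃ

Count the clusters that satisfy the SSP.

(a) 5-2-2-5 → violates
(b) 3-5-3 → violates
(c) 1-2-4-5 → obeys
(d) 5-1-5-1 → violates
(e) 3-3-4 → obeys
(f) 1-3-6-3 → violates
(g) 3-3-5-5 → obeys
(h) 4-3-2 → violates

3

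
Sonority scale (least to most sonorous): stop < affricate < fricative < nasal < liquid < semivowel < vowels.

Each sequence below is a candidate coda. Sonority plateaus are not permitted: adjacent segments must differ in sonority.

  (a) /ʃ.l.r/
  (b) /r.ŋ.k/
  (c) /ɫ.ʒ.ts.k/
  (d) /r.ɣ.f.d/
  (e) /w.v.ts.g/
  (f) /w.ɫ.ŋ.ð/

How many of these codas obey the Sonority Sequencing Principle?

(a) 3-5-5 → violates
(b) 5-4-1 → obeys
(c) 5-3-2-1 → obeys
(d) 5-3-3-1 → violates
(e) 6-3-2-1 → obeys
(f) 6-5-4-3 → obeys

4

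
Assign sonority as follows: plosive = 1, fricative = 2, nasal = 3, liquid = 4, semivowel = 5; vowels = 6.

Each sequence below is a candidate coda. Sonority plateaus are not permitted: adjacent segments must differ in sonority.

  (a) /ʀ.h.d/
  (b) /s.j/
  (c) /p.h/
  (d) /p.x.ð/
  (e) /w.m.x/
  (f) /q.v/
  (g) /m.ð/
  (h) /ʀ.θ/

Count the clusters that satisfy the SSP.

(a) sonority 4-2-1: well-formed.
(b) sonority 2-5: ill-formed.
(c) sonority 1-2: ill-formed.
(d) sonority 1-2-2: ill-formed.
(e) sonority 5-3-2: well-formed.
(f) sonority 1-2: ill-formed.
(g) sonority 3-2: well-formed.
(h) sonority 4-2: well-formed.

4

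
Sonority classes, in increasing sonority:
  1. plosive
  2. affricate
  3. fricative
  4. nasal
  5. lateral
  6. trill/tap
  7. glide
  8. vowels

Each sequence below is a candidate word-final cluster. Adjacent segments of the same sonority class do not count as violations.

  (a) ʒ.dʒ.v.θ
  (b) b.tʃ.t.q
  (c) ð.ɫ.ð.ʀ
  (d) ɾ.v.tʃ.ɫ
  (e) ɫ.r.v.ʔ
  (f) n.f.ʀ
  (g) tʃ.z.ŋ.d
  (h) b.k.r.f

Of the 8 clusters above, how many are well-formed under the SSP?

(a) 3-2-3-3 → violates
(b) 1-2-1-1 → violates
(c) 3-5-3-6 → violates
(d) 6-3-2-5 → violates
(e) 5-6-3-1 → violates
(f) 4-3-6 → violates
(g) 2-3-4-1 → violates
(h) 1-1-6-3 → violates

0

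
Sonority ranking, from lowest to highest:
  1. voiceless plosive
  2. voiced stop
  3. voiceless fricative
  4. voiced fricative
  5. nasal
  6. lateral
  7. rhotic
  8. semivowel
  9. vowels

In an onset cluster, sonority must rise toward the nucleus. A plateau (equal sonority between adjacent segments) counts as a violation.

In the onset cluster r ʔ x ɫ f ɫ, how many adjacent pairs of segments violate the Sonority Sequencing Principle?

2

/r/: rhotic = 7.
/ʔ/: voiceless plosive = 1.
/x/: voiceless fricative = 3.
/ɫ/: lateral = 6.
/f/: voiceless fricative = 3.
/ɫ/: lateral = 6.
/r/→/ʔ/: 7→1 (does not rise) — violation.
/ʔ/→/x/: 1→3 (rises) — ok.
/x/→/ɫ/: 3→6 (rises) — ok.
/ɫ/→/f/: 6→3 (does not rise) — violation.
/f/→/ɫ/: 3→6 (rises) — ok.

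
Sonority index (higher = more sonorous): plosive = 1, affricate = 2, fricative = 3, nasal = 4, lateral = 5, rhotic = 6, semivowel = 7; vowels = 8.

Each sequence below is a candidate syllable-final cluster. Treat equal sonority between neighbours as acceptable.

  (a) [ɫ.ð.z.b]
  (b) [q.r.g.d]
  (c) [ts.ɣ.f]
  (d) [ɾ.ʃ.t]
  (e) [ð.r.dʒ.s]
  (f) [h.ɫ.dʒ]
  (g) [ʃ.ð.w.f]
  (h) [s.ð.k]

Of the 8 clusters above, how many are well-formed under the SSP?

(a) sonority 5-3-3-1: well-formed.
(b) sonority 1-6-1-1: ill-formed.
(c) sonority 2-3-3: ill-formed.
(d) sonority 6-3-1: well-formed.
(e) sonority 3-6-2-3: ill-formed.
(f) sonority 3-5-2: ill-formed.
(g) sonority 3-3-7-3: ill-formed.
(h) sonority 3-3-1: well-formed.

3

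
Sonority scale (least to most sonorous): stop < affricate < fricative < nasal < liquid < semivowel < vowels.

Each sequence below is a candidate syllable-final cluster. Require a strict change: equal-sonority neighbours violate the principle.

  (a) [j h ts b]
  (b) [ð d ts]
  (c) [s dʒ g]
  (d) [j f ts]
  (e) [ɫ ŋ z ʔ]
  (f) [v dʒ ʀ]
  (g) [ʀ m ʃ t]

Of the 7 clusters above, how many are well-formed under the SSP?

5

(a) [j h ts b]: profile 6-3-2-1 — obeys.
(b) [ð d ts]: profile 3-1-2 — violates.
(c) [s dʒ g]: profile 3-2-1 — obeys.
(d) [j f ts]: profile 6-3-2 — obeys.
(e) [ɫ ŋ z ʔ]: profile 5-4-3-1 — obeys.
(f) [v dʒ ʀ]: profile 3-2-5 — violates.
(g) [ʀ m ʃ t]: profile 5-4-3-1 — obeys.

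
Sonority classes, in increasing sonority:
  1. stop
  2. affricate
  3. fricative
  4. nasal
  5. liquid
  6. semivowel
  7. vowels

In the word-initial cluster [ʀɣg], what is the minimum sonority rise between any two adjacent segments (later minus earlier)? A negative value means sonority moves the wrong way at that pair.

-2

/ʀ/ — liquid, sonority 5.
/ɣ/ — fricative, sonority 3.
/g/ — stop, sonority 1.
/ʀ/→/ɣ/: change -2.
/ɣ/→/g/: change -2.
Minimum = -2.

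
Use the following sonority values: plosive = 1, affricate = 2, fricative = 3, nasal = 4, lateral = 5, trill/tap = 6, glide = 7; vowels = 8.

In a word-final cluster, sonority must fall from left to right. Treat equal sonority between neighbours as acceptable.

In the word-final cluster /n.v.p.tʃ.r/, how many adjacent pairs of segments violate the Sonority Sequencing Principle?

/n/: nasal = 4.
/v/: fricative = 3.
/p/: plosive = 1.
/tʃ/: affricate = 2.
/r/: trill/tap = 6.
/n/→/v/: 4→3 (falls) — ok.
/v/→/p/: 3→1 (falls) — ok.
/p/→/tʃ/: 1→2 (does not fall) — violation.
/tʃ/→/r/: 2→6 (does not fall) — violation.

2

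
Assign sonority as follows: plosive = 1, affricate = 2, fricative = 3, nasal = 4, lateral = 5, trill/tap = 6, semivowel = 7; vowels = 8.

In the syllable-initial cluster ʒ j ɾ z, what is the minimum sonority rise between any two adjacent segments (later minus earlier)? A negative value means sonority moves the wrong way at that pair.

-3

/ʒ/ — fricative, sonority 3.
/j/ — semivowel, sonority 7.
/ɾ/ — trill/tap, sonority 6.
/z/ — fricative, sonority 3.
/ʒ/→/j/: change +4.
/j/→/ɾ/: change -1.
/ɾ/→/z/: change -3.
Minimum = -3.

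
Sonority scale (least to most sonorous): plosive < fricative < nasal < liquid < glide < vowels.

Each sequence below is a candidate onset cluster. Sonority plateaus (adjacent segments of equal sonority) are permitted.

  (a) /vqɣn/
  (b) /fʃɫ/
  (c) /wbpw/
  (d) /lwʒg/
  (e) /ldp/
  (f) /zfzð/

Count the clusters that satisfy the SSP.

2

(a) /vqɣn/: profile 2-1-2-3 — violates.
(b) /fʃɫ/: profile 2-2-4 — obeys.
(c) /wbpw/: profile 5-1-1-5 — violates.
(d) /lwʒg/: profile 4-5-2-1 — violates.
(e) /ldp/: profile 4-1-1 — violates.
(f) /zfzð/: profile 2-2-2-2 — obeys.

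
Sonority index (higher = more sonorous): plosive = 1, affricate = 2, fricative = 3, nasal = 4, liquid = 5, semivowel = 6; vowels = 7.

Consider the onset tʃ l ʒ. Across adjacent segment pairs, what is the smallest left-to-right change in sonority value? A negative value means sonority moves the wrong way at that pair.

-2

/tʃ/: affricate = 2.
/l/: liquid = 5.
/ʒ/: fricative = 3.
/tʃ/→/l/: change +3.
/l/→/ʒ/: change -2.
Minimum = -2.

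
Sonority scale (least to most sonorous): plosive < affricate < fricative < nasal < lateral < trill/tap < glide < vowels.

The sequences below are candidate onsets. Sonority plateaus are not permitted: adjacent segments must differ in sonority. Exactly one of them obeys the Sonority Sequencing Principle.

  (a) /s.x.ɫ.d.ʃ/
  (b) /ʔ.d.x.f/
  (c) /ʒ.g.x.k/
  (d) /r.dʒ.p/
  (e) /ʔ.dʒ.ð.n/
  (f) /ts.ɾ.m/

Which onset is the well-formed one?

(a) /s.x.ɫ.d.ʃ/: profile 3-3-5-1-3 — violates.
(b) /ʔ.d.x.f/: profile 1-1-3-3 — violates.
(c) /ʒ.g.x.k/: profile 3-1-3-1 — violates.
(d) /r.dʒ.p/: profile 6-2-1 — violates.
(e) /ʔ.dʒ.ð.n/: profile 1-2-3-4 — obeys.
(f) /ts.ɾ.m/: profile 2-6-4 — violates.

e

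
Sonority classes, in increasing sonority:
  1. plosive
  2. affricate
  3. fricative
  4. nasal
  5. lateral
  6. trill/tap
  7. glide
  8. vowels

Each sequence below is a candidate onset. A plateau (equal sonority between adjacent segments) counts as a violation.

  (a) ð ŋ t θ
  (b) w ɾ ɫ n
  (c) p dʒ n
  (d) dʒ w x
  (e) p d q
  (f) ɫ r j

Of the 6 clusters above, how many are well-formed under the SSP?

2

(a) sonority 3-4-1-3: ill-formed.
(b) sonority 7-6-5-4: ill-formed.
(c) sonority 1-2-4: well-formed.
(d) sonority 2-7-3: ill-formed.
(e) sonority 1-1-1: ill-formed.
(f) sonority 5-6-7: well-formed.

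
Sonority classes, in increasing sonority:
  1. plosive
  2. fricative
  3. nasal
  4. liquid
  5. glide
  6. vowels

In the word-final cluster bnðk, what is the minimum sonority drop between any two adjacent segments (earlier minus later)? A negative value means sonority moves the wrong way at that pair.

/b/ — plosive, sonority 1.
/n/ — nasal, sonority 3.
/ð/ — fricative, sonority 2.
/k/ — plosive, sonority 1.
/b/→/n/: change -2.
/n/→/ð/: change +1.
/ð/→/k/: change +1.
Minimum = -2.

-2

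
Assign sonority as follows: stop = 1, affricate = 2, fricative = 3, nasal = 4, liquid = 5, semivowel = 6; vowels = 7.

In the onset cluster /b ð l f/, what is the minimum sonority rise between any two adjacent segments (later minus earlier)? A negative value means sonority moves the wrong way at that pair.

-2

/b/ is a stop (sonority 1).
/ð/ is a fricative (sonority 3).
/l/ is a liquid (sonority 5).
/f/ is a fricative (sonority 3).
/b/→/ð/: change +2.
/ð/→/l/: change +2.
/l/→/f/: change -2.
Minimum = -2.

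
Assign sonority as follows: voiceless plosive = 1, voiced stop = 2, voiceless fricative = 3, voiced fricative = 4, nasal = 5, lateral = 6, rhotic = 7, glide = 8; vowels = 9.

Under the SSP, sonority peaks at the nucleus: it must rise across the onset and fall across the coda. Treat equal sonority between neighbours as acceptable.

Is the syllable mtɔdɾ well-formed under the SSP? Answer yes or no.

no

Onset: /m/ is a nasal (sonority 5), /t/ is a voiceless plosive (sonority 1); then the nucleus /ɔ/ (sonority 9).
Onset profile 5-1-9 — does not rise throughout.
Coda: /d/ is a voiced stop (sonority 2), /ɾ/ is a rhotic (sonority 7).
Coda profile 9-2-7 — does not fall throughout.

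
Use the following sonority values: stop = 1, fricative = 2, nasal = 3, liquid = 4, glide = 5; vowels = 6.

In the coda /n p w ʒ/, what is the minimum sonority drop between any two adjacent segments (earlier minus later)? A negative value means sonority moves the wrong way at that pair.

-4

/n/: nasal = 3.
/p/: stop = 1.
/w/: glide = 5.
/ʒ/: fricative = 2.
/n/→/p/: change +2.
/p/→/w/: change -4.
/w/→/ʒ/: change +3.
Minimum = -4.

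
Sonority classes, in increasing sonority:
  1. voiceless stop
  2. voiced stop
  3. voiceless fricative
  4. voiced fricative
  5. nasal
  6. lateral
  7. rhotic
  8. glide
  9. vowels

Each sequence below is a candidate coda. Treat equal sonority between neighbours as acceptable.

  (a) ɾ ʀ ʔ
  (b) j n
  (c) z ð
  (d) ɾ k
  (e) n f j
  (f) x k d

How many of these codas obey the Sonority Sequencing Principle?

(a) 7-7-1 → obeys
(b) 8-5 → obeys
(c) 4-4 → obeys
(d) 7-1 → obeys
(e) 5-3-8 → violates
(f) 3-1-2 → violates

4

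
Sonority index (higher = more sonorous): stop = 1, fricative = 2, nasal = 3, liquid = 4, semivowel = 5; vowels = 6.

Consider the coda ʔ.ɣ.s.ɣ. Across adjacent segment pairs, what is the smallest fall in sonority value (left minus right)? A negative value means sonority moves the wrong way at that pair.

-1

/ʔ/ is a stop (sonority 1).
/ɣ/ is a fricative (sonority 2).
/s/ is a fricative (sonority 2).
/ɣ/ is a fricative (sonority 2).
/ʔ/→/ɣ/: change -1.
/ɣ/→/s/: change +0.
/s/→/ɣ/: change +0.
Minimum = -1.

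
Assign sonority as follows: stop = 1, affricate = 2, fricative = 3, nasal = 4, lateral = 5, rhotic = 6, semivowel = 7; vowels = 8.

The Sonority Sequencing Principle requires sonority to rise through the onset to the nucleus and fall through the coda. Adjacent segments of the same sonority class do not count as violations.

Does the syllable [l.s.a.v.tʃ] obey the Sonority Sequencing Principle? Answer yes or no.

Onset: /l/ is a lateral (sonority 5), /s/ is a fricative (sonority 3); then the nucleus /a/ (sonority 8).
Onset profile 5-3-8 — does not rise throughout.
Coda: /v/ is a fricative (sonority 3), /tʃ/ is an affricate (sonority 2).
Coda profile 8-3-2 — falls from the nucleus.

no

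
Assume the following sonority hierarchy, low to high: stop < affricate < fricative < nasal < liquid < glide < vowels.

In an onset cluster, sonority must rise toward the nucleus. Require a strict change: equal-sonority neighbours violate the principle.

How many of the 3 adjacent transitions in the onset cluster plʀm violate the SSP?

/p/ — stop, sonority 1.
/l/ — liquid, sonority 5.
/ʀ/ — liquid, sonority 5.
/m/ — nasal, sonority 4.
/p/→/l/: 1→5 (rises) — ok.
/l/→/ʀ/: 5→5 (plateau) — violation.
/ʀ/→/m/: 5→4 (does not rise) — violation.

2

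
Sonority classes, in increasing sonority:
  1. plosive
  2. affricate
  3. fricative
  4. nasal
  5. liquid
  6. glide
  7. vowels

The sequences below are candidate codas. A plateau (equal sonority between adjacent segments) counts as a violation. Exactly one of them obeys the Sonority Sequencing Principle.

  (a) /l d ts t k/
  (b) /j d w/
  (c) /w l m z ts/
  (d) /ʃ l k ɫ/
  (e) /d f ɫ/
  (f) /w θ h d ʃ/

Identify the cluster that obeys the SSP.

c

(a) 5-1-2-1-1 → violates
(b) 6-1-6 → violates
(c) 6-5-4-3-2 → obeys
(d) 3-5-1-5 → violates
(e) 1-3-5 → violates
(f) 6-3-3-1-3 → violates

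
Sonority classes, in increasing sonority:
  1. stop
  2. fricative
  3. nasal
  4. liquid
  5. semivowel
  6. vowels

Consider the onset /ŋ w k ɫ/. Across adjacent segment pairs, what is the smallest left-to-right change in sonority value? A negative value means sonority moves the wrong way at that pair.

-4

/ŋ/: nasal = 3.
/w/: semivowel = 5.
/k/: stop = 1.
/ɫ/: liquid = 4.
/ŋ/→/w/: change +2.
/w/→/k/: change -4.
/k/→/ɫ/: change +3.
Minimum = -4.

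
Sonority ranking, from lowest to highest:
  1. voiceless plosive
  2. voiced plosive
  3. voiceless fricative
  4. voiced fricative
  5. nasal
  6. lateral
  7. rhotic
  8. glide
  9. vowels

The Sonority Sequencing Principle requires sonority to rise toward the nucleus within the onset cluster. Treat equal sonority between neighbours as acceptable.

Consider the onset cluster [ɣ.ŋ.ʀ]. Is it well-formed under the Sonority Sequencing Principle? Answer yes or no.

/ɣ/: voiced fricative = 4.
/ŋ/: nasal = 5.
/ʀ/: rhotic = 7.
The profile 4-5-7 strictly rises, so the onset cluster satisfies the SSP.

yes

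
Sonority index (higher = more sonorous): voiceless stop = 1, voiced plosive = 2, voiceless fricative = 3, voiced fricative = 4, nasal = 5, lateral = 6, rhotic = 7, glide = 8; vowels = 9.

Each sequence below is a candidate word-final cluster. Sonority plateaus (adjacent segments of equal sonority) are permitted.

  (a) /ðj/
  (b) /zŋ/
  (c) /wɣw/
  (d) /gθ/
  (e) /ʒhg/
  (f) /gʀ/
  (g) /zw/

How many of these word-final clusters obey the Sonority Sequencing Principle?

1

(a) 4-8 → violates
(b) 4-5 → violates
(c) 8-4-8 → violates
(d) 2-3 → violates
(e) 4-3-2 → obeys
(f) 2-7 → violates
(g) 4-8 → violates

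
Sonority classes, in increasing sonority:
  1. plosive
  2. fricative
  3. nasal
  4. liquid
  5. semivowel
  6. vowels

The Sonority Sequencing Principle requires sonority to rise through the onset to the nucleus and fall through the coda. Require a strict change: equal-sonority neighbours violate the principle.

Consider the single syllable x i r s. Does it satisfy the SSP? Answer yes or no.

yes

Onset: /x/ is a fricative (sonority 2); then the nucleus /i/ (sonority 6).
Onset profile 2-6 — rises to the nucleus.
Coda: /r/ is a liquid (sonority 4), /s/ is a fricative (sonority 2).
Coda profile 6-4-2 — falls from the nucleus.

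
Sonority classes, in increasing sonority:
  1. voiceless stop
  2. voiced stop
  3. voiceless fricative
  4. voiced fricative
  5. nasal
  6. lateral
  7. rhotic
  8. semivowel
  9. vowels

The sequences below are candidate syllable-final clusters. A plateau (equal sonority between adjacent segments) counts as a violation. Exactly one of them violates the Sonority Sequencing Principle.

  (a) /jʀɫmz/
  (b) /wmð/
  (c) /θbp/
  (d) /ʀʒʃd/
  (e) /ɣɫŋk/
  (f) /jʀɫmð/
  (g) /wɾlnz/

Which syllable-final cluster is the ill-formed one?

e

(a) 8-7-6-5-4 → obeys
(b) 8-5-4 → obeys
(c) 3-2-1 → obeys
(d) 7-4-3-2 → obeys
(e) 4-6-5-1 → violates
(f) 8-7-6-5-4 → obeys
(g) 8-7-6-5-4 → obeys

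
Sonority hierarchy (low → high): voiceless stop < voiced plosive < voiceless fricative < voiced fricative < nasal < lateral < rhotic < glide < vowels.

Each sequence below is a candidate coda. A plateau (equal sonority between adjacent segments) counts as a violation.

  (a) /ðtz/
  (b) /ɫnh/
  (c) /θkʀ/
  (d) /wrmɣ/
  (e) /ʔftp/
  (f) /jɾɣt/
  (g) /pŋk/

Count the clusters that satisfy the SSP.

3

(a) sonority 4-1-4: ill-formed.
(b) sonority 6-5-3: well-formed.
(c) sonority 3-1-7: ill-formed.
(d) sonority 8-7-5-4: well-formed.
(e) sonority 1-3-1-1: ill-formed.
(f) sonority 8-7-4-1: well-formed.
(g) sonority 1-5-1: ill-formed.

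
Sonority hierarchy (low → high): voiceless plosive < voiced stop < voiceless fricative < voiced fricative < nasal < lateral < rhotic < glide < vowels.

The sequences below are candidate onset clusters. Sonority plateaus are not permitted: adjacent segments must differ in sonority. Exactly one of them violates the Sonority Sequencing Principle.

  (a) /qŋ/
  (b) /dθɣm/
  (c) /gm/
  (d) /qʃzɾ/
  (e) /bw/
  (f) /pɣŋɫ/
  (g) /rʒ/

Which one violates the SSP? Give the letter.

g

(a) 1-5 → obeys
(b) 2-3-4-5 → obeys
(c) 2-5 → obeys
(d) 1-3-4-7 → obeys
(e) 2-8 → obeys
(f) 1-4-5-6 → obeys
(g) 7-4 → violates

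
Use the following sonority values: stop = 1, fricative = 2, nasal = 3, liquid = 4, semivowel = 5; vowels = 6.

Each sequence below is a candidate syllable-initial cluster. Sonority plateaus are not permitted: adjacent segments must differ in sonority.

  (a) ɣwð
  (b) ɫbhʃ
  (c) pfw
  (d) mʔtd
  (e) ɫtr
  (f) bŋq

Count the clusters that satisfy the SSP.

(a) sonority 2-5-2: ill-formed.
(b) sonority 4-1-2-2: ill-formed.
(c) sonority 1-2-5: well-formed.
(d) sonority 3-1-1-1: ill-formed.
(e) sonority 4-1-4: ill-formed.
(f) sonority 1-3-1: ill-formed.

1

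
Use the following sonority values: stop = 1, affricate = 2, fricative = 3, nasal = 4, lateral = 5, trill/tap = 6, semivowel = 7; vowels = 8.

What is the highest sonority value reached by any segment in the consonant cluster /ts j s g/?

/ts/ is an affricate (sonority 2).
/j/ is a semivowel (sonority 7).
/s/ is a fricative (sonority 3).
/g/ is a stop (sonority 1).
The maximum is 7.

7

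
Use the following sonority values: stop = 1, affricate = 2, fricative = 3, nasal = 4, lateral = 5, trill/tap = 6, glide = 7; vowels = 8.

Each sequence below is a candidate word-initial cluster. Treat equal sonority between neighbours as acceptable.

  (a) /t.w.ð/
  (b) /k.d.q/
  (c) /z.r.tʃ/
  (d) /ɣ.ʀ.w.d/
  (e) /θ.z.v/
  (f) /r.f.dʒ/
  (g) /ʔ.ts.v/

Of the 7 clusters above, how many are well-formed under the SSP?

(a) sonority 1-7-3: ill-formed.
(b) sonority 1-1-1: well-formed.
(c) sonority 3-6-2: ill-formed.
(d) sonority 3-6-7-1: ill-formed.
(e) sonority 3-3-3: well-formed.
(f) sonority 6-3-2: ill-formed.
(g) sonority 1-2-3: well-formed.

3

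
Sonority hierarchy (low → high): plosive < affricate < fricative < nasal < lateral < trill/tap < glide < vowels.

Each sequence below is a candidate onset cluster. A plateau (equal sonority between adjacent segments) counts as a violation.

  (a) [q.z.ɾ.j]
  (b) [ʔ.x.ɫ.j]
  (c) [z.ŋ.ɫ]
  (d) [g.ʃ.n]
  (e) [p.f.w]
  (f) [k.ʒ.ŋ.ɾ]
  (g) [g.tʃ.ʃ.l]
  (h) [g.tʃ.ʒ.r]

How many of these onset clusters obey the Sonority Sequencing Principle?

(a) sonority 1-3-6-7: well-formed.
(b) sonority 1-3-5-7: well-formed.
(c) sonority 3-4-5: well-formed.
(d) sonority 1-3-4: well-formed.
(e) sonority 1-3-7: well-formed.
(f) sonority 1-3-4-6: well-formed.
(g) sonority 1-2-3-5: well-formed.
(h) sonority 1-2-3-6: well-formed.

8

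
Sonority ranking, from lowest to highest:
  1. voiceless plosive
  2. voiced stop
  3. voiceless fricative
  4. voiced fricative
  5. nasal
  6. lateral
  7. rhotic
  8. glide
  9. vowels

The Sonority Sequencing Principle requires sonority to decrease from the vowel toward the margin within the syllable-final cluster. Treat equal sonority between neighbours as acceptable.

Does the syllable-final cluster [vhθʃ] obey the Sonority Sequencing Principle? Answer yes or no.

/v/ is a voiced fricative (sonority 4).
/h/ is a voiceless fricative (sonority 3).
/θ/ is a voiceless fricative (sonority 3).
/ʃ/ is a voiceless fricative (sonority 3).
The profile 4-3-3-3 is non-increasing (plateaus allowed), so the syllable-final cluster satisfies the SSP.

yes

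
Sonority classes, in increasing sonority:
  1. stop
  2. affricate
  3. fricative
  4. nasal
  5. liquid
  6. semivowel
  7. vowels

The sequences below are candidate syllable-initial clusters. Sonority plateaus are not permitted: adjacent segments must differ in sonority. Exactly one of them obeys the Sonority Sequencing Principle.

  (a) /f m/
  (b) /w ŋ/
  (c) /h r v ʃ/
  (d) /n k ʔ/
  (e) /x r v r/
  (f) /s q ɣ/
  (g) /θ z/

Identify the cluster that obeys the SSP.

a

(a) 3-4 → obeys
(b) 6-4 → violates
(c) 3-5-3-3 → violates
(d) 4-1-1 → violates
(e) 3-5-3-5 → violates
(f) 3-1-3 → violates
(g) 3-3 → violates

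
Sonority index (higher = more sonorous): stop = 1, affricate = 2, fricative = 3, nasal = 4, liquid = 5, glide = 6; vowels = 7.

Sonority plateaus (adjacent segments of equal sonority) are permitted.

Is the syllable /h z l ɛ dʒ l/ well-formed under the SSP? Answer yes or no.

Onset: /h/ is a fricative (sonority 3), /z/ is a fricative (sonority 3), /l/ is a liquid (sonority 5); then the nucleus /ɛ/ (sonority 7).
Onset profile 3-3-5-7 — rises to the nucleus.
Coda: /dʒ/ is an affricate (sonority 2), /l/ is a liquid (sonority 5).
Coda profile 7-2-5 — does not fall throughout.

no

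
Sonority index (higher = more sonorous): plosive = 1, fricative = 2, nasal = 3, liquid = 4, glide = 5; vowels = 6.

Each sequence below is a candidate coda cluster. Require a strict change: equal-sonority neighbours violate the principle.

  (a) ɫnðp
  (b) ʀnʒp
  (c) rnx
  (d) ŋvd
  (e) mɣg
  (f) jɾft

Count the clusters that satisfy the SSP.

6

(a) ɫnðp: profile 4-3-2-1 — obeys.
(b) ʀnʒp: profile 4-3-2-1 — obeys.
(c) rnx: profile 4-3-2 — obeys.
(d) ŋvd: profile 3-2-1 — obeys.
(e) mɣg: profile 3-2-1 — obeys.
(f) jɾft: profile 5-4-2-1 — obeys.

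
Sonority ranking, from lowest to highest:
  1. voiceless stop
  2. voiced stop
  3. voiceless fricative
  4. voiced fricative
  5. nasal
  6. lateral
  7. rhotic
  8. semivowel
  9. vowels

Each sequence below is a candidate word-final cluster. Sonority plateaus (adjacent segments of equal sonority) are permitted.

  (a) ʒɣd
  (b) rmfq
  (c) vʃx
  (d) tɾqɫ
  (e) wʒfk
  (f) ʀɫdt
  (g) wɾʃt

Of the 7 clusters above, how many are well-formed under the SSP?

(a) ʒɣd: profile 4-4-2 — obeys.
(b) rmfq: profile 7-5-3-1 — obeys.
(c) vʃx: profile 4-3-3 — obeys.
(d) tɾqɫ: profile 1-7-1-6 — violates.
(e) wʒfk: profile 8-4-3-1 — obeys.
(f) ʀɫdt: profile 7-6-2-1 — obeys.
(g) wɾʃt: profile 8-7-3-1 — obeys.

6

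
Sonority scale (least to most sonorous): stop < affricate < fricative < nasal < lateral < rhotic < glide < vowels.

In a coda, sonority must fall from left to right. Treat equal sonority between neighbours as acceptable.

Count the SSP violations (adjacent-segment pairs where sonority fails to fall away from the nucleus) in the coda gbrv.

/g/ is a stop (sonority 1).
/b/ is a stop (sonority 1).
/r/ is a rhotic (sonority 6).
/v/ is a fricative (sonority 3).
/g/→/b/: 1→1 (plateau, allowed) — ok.
/b/→/r/: 1→6 (does not fall) — violation.
/r/→/v/: 6→3 (falls) — ok.

1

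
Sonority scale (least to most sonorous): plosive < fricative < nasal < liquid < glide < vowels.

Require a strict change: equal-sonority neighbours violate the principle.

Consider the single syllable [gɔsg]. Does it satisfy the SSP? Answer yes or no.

yes

Onset: /g/ is a plosive (sonority 1); then the nucleus /ɔ/ (sonority 6).
Onset profile 1-6 — rises to the nucleus.
Coda: /s/ is a fricative (sonority 2), /g/ is a plosive (sonority 1).
Coda profile 6-2-1 — falls from the nucleus.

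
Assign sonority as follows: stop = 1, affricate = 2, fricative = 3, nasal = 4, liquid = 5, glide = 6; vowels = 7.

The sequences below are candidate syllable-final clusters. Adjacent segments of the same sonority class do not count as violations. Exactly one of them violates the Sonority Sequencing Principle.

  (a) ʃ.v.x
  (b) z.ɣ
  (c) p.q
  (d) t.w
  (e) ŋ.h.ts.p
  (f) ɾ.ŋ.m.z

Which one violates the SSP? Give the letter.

d

(a) sonority 3-3-3: well-formed.
(b) sonority 3-3: well-formed.
(c) sonority 1-1: well-formed.
(d) sonority 1-6: ill-formed.
(e) sonority 4-3-2-1: well-formed.
(f) sonority 5-4-4-3: well-formed.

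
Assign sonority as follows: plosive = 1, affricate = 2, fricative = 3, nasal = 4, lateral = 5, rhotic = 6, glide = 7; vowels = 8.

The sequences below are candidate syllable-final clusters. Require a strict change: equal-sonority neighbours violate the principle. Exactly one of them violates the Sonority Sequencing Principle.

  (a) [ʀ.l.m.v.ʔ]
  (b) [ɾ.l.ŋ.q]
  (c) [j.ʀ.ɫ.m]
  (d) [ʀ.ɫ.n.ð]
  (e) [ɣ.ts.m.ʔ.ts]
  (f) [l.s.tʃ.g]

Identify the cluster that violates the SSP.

e

(a) 6-5-4-3-1 → obeys
(b) 6-5-4-1 → obeys
(c) 7-6-5-4 → obeys
(d) 6-5-4-3 → obeys
(e) 3-2-4-1-2 → violates
(f) 5-3-2-1 → obeys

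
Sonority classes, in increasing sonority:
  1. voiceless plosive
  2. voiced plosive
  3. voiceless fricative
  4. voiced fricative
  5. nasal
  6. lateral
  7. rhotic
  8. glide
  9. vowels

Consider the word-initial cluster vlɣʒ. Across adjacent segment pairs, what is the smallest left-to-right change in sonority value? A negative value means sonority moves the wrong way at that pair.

-2

/v/: voiced fricative = 4.
/l/: lateral = 6.
/ɣ/: voiced fricative = 4.
/ʒ/: voiced fricative = 4.
/v/→/l/: change +2.
/l/→/ɣ/: change -2.
/ɣ/→/ʒ/: change +0.
Minimum = -2.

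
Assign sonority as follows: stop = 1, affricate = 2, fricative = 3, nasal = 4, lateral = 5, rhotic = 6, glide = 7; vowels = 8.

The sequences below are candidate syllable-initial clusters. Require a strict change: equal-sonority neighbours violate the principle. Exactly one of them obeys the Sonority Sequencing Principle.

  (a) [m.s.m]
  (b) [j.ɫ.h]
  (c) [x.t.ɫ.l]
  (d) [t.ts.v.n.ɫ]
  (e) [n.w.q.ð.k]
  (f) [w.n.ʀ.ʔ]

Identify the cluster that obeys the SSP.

(a) sonority 4-3-4: ill-formed.
(b) sonority 7-5-3: ill-formed.
(c) sonority 3-1-5-5: ill-formed.
(d) sonority 1-2-3-4-5: well-formed.
(e) sonority 4-7-1-3-1: ill-formed.
(f) sonority 7-4-6-1: ill-formed.

d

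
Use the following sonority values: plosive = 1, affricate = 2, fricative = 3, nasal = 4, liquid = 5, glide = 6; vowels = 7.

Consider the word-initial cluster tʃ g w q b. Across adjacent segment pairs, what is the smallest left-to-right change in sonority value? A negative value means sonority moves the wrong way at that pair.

/tʃ/ — affricate, sonority 2.
/g/ — plosive, sonority 1.
/w/ — glide, sonority 6.
/q/ — plosive, sonority 1.
/b/ — plosive, sonority 1.
/tʃ/→/g/: change -1.
/g/→/w/: change +5.
/w/→/q/: change -5.
/q/→/b/: change +0.
Minimum = -5.

-5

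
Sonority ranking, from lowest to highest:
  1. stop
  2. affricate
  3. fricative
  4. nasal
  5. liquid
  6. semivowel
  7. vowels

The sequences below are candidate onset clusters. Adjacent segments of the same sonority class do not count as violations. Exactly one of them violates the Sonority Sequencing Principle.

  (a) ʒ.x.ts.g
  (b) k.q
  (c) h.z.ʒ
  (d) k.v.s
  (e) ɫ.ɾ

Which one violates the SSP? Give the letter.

(a) ʒ.x.ts.g: profile 3-3-2-1 — violates.
(b) k.q: profile 1-1 — obeys.
(c) h.z.ʒ: profile 3-3-3 — obeys.
(d) k.v.s: profile 1-3-3 — obeys.
(e) ɫ.ɾ: profile 5-5 — obeys.

a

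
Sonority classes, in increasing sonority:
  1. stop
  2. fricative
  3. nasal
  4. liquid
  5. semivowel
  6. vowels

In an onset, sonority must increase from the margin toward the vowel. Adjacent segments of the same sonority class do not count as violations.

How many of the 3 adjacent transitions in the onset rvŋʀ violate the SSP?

/r/ — liquid, sonority 4.
/v/ — fricative, sonority 2.
/ŋ/ — nasal, sonority 3.
/ʀ/ — liquid, sonority 4.
/r/→/v/: 4→2 (does not rise) — violation.
/v/→/ŋ/: 2→3 (rises) — ok.
/ŋ/→/ʀ/: 3→4 (rises) — ok.

1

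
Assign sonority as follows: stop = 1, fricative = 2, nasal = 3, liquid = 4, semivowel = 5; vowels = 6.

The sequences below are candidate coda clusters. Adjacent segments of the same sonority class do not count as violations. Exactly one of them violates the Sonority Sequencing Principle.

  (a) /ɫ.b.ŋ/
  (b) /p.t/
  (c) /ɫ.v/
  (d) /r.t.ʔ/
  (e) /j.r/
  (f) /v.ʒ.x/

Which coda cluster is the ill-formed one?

a

(a) 4-1-3 → violates
(b) 1-1 → obeys
(c) 4-2 → obeys
(d) 4-1-1 → obeys
(e) 5-4 → obeys
(f) 2-2-2 → obeys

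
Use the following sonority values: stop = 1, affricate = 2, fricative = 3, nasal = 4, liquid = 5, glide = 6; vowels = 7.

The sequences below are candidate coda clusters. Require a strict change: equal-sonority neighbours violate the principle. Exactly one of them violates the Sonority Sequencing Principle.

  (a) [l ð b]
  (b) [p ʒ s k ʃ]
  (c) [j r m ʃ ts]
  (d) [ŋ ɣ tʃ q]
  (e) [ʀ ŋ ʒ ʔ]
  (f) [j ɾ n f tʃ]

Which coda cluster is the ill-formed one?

(a) [l ð b]: profile 5-3-1 — obeys.
(b) [p ʒ s k ʃ]: profile 1-3-3-1-3 — violates.
(c) [j r m ʃ ts]: profile 6-5-4-3-2 — obeys.
(d) [ŋ ɣ tʃ q]: profile 4-3-2-1 — obeys.
(e) [ʀ ŋ ʒ ʔ]: profile 5-4-3-1 — obeys.
(f) [j ɾ n f tʃ]: profile 6-5-4-3-2 — obeys.

b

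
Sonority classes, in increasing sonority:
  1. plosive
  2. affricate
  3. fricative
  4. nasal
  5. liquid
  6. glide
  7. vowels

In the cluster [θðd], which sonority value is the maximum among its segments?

3

/θ/ — fricative, sonority 3.
/ð/ — fricative, sonority 3.
/d/ — plosive, sonority 1.
The maximum is 3.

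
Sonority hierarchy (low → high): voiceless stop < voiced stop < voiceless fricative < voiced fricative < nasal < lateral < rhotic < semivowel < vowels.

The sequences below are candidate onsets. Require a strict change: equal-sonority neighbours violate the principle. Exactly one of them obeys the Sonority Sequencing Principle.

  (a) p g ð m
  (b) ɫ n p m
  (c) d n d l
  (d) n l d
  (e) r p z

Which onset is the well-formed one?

a

(a) sonority 1-2-4-5: well-formed.
(b) sonority 6-5-1-5: ill-formed.
(c) sonority 2-5-2-6: ill-formed.
(d) sonority 5-6-2: ill-formed.
(e) sonority 7-1-4: ill-formed.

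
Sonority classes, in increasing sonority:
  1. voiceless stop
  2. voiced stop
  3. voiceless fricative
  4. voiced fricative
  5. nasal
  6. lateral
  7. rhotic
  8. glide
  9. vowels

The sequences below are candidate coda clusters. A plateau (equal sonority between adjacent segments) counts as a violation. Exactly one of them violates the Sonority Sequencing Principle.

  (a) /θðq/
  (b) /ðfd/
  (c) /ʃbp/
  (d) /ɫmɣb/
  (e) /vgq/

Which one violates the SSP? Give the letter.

a

(a) /θðq/: profile 3-4-1 — violates.
(b) /ðfd/: profile 4-3-2 — obeys.
(c) /ʃbp/: profile 3-2-1 — obeys.
(d) /ɫmɣb/: profile 6-5-4-2 — obeys.
(e) /vgq/: profile 4-2-1 — obeys.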